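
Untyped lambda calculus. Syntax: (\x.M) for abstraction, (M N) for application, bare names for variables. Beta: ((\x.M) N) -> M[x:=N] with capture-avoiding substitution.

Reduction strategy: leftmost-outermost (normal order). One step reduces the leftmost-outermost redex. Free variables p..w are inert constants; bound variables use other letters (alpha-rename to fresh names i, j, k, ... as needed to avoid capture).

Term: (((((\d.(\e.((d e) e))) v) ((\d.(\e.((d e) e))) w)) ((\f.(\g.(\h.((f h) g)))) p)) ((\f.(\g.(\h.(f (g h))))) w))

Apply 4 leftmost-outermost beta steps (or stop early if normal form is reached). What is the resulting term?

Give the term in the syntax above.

Answer: ((((v (\e.((w e) e))) (\e.((w e) e))) ((\f.(\g.(\h.((f h) g)))) p)) ((\f.(\g.(\h.(f (g h))))) w))

Derivation:
Step 0: (((((\d.(\e.((d e) e))) v) ((\d.(\e.((d e) e))) w)) ((\f.(\g.(\h.((f h) g)))) p)) ((\f.(\g.(\h.(f (g h))))) w))
Step 1: ((((\e.((v e) e)) ((\d.(\e.((d e) e))) w)) ((\f.(\g.(\h.((f h) g)))) p)) ((\f.(\g.(\h.(f (g h))))) w))
Step 2: ((((v ((\d.(\e.((d e) e))) w)) ((\d.(\e.((d e) e))) w)) ((\f.(\g.(\h.((f h) g)))) p)) ((\f.(\g.(\h.(f (g h))))) w))
Step 3: ((((v (\e.((w e) e))) ((\d.(\e.((d e) e))) w)) ((\f.(\g.(\h.((f h) g)))) p)) ((\f.(\g.(\h.(f (g h))))) w))
Step 4: ((((v (\e.((w e) e))) (\e.((w e) e))) ((\f.(\g.(\h.((f h) g)))) p)) ((\f.(\g.(\h.(f (g h))))) w))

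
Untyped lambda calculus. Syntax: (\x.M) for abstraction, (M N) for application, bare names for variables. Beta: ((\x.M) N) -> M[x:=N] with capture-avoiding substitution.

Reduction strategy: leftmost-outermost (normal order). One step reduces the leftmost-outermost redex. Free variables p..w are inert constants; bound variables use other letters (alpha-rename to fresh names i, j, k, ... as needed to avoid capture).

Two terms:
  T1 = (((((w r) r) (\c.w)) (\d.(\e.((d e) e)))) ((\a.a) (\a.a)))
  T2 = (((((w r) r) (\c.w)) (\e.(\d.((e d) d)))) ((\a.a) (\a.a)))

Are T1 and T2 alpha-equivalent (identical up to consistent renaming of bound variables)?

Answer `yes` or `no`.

Term 1: (((((w r) r) (\c.w)) (\d.(\e.((d e) e)))) ((\a.a) (\a.a)))
Term 2: (((((w r) r) (\c.w)) (\e.(\d.((e d) d)))) ((\a.a) (\a.a)))
Alpha-equivalence: compare structure up to binder renaming.
Result: True

Answer: yes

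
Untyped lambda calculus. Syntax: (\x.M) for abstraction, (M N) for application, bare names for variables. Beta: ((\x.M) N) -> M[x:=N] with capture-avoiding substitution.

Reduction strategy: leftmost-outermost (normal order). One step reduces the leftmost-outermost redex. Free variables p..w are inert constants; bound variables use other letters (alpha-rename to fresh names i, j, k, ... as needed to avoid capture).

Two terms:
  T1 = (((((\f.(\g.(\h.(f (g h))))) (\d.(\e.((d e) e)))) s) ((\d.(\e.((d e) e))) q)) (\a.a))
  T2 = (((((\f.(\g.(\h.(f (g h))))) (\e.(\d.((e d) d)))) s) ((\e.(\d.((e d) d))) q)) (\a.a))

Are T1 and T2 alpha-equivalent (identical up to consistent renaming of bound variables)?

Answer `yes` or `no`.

Answer: yes

Derivation:
Term 1: (((((\f.(\g.(\h.(f (g h))))) (\d.(\e.((d e) e)))) s) ((\d.(\e.((d e) e))) q)) (\a.a))
Term 2: (((((\f.(\g.(\h.(f (g h))))) (\e.(\d.((e d) d)))) s) ((\e.(\d.((e d) d))) q)) (\a.a))
Alpha-equivalence: compare structure up to binder renaming.
Result: True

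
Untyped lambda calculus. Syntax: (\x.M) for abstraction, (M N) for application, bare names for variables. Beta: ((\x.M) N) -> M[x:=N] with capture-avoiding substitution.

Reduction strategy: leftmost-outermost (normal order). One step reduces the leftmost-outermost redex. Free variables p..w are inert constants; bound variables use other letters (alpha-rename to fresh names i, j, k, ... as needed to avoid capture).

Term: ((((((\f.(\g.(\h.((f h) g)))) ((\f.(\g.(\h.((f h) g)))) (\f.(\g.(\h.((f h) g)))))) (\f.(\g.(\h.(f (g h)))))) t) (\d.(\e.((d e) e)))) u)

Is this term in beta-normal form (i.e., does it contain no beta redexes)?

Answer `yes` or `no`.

Term: ((((((\f.(\g.(\h.((f h) g)))) ((\f.(\g.(\h.((f h) g)))) (\f.(\g.(\h.((f h) g)))))) (\f.(\g.(\h.(f (g h)))))) t) (\d.(\e.((d e) e)))) u)
Found 2 beta redex(es).

Answer: no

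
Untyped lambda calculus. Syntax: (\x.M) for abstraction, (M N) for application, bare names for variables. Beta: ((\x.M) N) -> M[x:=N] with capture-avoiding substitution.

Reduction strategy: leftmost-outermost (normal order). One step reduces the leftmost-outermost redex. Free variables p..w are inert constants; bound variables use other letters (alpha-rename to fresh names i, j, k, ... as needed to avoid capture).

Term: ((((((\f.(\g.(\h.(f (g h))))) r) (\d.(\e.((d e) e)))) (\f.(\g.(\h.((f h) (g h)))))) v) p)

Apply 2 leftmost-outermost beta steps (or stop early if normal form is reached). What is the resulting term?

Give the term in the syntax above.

Answer: ((((\h.(r ((\d.(\e.((d e) e))) h))) (\f.(\g.(\h.((f h) (g h)))))) v) p)

Derivation:
Step 0: ((((((\f.(\g.(\h.(f (g h))))) r) (\d.(\e.((d e) e)))) (\f.(\g.(\h.((f h) (g h)))))) v) p)
Step 1: (((((\g.(\h.(r (g h)))) (\d.(\e.((d e) e)))) (\f.(\g.(\h.((f h) (g h)))))) v) p)
Step 2: ((((\h.(r ((\d.(\e.((d e) e))) h))) (\f.(\g.(\h.((f h) (g h)))))) v) p)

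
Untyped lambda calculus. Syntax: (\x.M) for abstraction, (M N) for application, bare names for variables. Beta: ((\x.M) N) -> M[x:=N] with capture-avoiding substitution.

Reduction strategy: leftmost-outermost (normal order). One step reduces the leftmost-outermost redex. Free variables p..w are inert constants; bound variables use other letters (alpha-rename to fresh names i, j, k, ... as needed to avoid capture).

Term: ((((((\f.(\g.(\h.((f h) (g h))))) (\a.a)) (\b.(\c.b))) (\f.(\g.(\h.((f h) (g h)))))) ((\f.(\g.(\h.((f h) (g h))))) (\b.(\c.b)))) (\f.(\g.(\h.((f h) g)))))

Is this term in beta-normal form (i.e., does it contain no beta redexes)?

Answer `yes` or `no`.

Answer: no

Derivation:
Term: ((((((\f.(\g.(\h.((f h) (g h))))) (\a.a)) (\b.(\c.b))) (\f.(\g.(\h.((f h) (g h)))))) ((\f.(\g.(\h.((f h) (g h))))) (\b.(\c.b)))) (\f.(\g.(\h.((f h) g)))))
Found 2 beta redex(es).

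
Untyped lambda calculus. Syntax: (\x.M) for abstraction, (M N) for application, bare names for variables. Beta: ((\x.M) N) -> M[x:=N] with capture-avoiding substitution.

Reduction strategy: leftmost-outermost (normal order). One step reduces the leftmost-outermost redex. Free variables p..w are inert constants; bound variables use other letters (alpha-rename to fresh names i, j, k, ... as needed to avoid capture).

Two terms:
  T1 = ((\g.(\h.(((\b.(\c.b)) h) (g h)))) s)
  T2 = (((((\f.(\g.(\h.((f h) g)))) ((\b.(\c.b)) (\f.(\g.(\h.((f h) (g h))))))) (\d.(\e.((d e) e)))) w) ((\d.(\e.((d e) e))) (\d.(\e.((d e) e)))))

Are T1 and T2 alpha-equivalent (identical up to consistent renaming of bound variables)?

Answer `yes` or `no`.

Answer: no

Derivation:
Term 1: ((\g.(\h.(((\b.(\c.b)) h) (g h)))) s)
Term 2: (((((\f.(\g.(\h.((f h) g)))) ((\b.(\c.b)) (\f.(\g.(\h.((f h) (g h))))))) (\d.(\e.((d e) e)))) w) ((\d.(\e.((d e) e))) (\d.(\e.((d e) e)))))
Alpha-equivalence: compare structure up to binder renaming.
Result: False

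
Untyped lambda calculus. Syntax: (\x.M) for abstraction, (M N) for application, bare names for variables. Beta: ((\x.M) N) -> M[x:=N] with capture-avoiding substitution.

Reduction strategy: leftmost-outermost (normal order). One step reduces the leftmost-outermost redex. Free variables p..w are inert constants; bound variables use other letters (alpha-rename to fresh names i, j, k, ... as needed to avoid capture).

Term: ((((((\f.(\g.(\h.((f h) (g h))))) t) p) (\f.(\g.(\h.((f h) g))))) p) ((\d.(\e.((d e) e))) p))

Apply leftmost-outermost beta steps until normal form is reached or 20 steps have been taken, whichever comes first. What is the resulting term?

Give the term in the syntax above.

Step 0: ((((((\f.(\g.(\h.((f h) (g h))))) t) p) (\f.(\g.(\h.((f h) g))))) p) ((\d.(\e.((d e) e))) p))
Step 1: (((((\g.(\h.((t h) (g h)))) p) (\f.(\g.(\h.((f h) g))))) p) ((\d.(\e.((d e) e))) p))
Step 2: ((((\h.((t h) (p h))) (\f.(\g.(\h.((f h) g))))) p) ((\d.(\e.((d e) e))) p))
Step 3: ((((t (\f.(\g.(\h.((f h) g))))) (p (\f.(\g.(\h.((f h) g)))))) p) ((\d.(\e.((d e) e))) p))
Step 4: ((((t (\f.(\g.(\h.((f h) g))))) (p (\f.(\g.(\h.((f h) g)))))) p) (\e.((p e) e)))

Answer: ((((t (\f.(\g.(\h.((f h) g))))) (p (\f.(\g.(\h.((f h) g)))))) p) (\e.((p e) e)))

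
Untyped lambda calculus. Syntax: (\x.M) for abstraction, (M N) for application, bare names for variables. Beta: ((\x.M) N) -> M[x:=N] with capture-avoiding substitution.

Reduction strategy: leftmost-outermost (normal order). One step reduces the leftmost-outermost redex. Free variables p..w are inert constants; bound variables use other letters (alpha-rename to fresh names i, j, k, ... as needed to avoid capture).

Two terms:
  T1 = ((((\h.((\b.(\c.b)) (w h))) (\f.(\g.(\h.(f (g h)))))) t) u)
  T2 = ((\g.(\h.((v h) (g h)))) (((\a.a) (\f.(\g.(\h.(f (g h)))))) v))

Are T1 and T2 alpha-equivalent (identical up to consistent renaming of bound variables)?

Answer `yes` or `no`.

Answer: no

Derivation:
Term 1: ((((\h.((\b.(\c.b)) (w h))) (\f.(\g.(\h.(f (g h)))))) t) u)
Term 2: ((\g.(\h.((v h) (g h)))) (((\a.a) (\f.(\g.(\h.(f (g h)))))) v))
Alpha-equivalence: compare structure up to binder renaming.
Result: False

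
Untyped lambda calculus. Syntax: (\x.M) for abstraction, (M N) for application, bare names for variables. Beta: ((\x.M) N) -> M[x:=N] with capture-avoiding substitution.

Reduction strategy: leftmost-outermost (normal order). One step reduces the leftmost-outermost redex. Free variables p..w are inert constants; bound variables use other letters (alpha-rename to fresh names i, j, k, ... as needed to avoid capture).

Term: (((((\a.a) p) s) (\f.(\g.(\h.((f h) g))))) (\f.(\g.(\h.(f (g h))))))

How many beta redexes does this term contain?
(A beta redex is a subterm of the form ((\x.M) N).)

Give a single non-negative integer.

Term: (((((\a.a) p) s) (\f.(\g.(\h.((f h) g))))) (\f.(\g.(\h.(f (g h))))))
  Redex: ((\a.a) p)
Total redexes: 1

Answer: 1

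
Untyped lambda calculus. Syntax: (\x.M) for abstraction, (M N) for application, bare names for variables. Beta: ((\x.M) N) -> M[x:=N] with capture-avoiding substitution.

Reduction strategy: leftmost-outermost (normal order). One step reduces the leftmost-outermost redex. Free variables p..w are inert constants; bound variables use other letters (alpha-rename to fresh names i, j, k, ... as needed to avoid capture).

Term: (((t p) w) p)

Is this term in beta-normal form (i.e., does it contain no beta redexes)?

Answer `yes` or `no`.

Answer: yes

Derivation:
Term: (((t p) w) p)
No beta redexes found.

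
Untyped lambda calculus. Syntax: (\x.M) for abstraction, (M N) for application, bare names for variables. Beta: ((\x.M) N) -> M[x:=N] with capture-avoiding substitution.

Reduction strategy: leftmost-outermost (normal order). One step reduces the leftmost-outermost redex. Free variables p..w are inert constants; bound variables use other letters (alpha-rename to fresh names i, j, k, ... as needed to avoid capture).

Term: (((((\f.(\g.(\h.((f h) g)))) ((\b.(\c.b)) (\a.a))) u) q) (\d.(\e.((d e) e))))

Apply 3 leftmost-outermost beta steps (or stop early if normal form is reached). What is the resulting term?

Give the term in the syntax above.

Step 0: (((((\f.(\g.(\h.((f h) g)))) ((\b.(\c.b)) (\a.a))) u) q) (\d.(\e.((d e) e))))
Step 1: ((((\g.(\h.((((\b.(\c.b)) (\a.a)) h) g))) u) q) (\d.(\e.((d e) e))))
Step 2: (((\h.((((\b.(\c.b)) (\a.a)) h) u)) q) (\d.(\e.((d e) e))))
Step 3: (((((\b.(\c.b)) (\a.a)) q) u) (\d.(\e.((d e) e))))

Answer: (((((\b.(\c.b)) (\a.a)) q) u) (\d.(\e.((d e) e))))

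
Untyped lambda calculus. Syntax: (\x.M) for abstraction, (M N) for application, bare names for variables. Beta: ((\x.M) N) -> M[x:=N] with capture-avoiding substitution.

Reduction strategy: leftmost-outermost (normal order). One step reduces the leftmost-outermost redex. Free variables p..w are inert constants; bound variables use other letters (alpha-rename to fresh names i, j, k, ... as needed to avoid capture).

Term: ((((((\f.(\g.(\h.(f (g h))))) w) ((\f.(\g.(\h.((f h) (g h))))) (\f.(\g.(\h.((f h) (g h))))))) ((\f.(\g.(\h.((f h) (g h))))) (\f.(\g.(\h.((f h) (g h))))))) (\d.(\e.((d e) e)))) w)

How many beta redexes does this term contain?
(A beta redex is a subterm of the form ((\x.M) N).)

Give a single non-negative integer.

Term: ((((((\f.(\g.(\h.(f (g h))))) w) ((\f.(\g.(\h.((f h) (g h))))) (\f.(\g.(\h.((f h) (g h))))))) ((\f.(\g.(\h.((f h) (g h))))) (\f.(\g.(\h.((f h) (g h))))))) (\d.(\e.((d e) e)))) w)
  Redex: ((\f.(\g.(\h.(f (g h))))) w)
  Redex: ((\f.(\g.(\h.((f h) (g h))))) (\f.(\g.(\h.((f h) (g h))))))
  Redex: ((\f.(\g.(\h.((f h) (g h))))) (\f.(\g.(\h.((f h) (g h))))))
Total redexes: 3

Answer: 3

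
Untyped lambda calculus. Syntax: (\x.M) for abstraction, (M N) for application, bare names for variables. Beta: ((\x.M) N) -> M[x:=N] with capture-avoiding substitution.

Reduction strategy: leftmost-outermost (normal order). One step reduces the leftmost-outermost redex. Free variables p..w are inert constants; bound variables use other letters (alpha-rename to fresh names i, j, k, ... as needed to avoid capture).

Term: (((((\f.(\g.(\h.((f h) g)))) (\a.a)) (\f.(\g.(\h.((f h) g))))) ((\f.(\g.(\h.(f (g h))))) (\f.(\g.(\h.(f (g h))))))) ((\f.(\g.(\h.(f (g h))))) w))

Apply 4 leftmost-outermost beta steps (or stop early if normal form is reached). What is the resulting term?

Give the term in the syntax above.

Step 0: (((((\f.(\g.(\h.((f h) g)))) (\a.a)) (\f.(\g.(\h.((f h) g))))) ((\f.(\g.(\h.(f (g h))))) (\f.(\g.(\h.(f (g h))))))) ((\f.(\g.(\h.(f (g h))))) w))
Step 1: ((((\g.(\h.(((\a.a) h) g))) (\f.(\g.(\h.((f h) g))))) ((\f.(\g.(\h.(f (g h))))) (\f.(\g.(\h.(f (g h))))))) ((\f.(\g.(\h.(f (g h))))) w))
Step 2: (((\h.(((\a.a) h) (\f.(\g.(\h.((f h) g)))))) ((\f.(\g.(\h.(f (g h))))) (\f.(\g.(\h.(f (g h))))))) ((\f.(\g.(\h.(f (g h))))) w))
Step 3: ((((\a.a) ((\f.(\g.(\h.(f (g h))))) (\f.(\g.(\h.(f (g h))))))) (\f.(\g.(\h.((f h) g))))) ((\f.(\g.(\h.(f (g h))))) w))
Step 4: ((((\f.(\g.(\h.(f (g h))))) (\f.(\g.(\h.(f (g h)))))) (\f.(\g.(\h.((f h) g))))) ((\f.(\g.(\h.(f (g h))))) w))

Answer: ((((\f.(\g.(\h.(f (g h))))) (\f.(\g.(\h.(f (g h)))))) (\f.(\g.(\h.((f h) g))))) ((\f.(\g.(\h.(f (g h))))) w))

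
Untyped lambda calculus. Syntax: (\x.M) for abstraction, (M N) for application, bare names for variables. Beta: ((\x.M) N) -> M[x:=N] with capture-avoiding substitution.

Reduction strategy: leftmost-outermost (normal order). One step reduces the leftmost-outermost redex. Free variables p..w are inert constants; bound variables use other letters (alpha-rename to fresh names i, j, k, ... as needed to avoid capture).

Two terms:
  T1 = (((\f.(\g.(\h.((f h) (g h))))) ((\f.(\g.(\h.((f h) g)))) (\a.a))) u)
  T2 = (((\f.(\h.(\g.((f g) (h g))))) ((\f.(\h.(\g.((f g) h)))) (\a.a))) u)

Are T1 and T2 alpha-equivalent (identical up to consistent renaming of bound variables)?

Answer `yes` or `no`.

Term 1: (((\f.(\g.(\h.((f h) (g h))))) ((\f.(\g.(\h.((f h) g)))) (\a.a))) u)
Term 2: (((\f.(\h.(\g.((f g) (h g))))) ((\f.(\h.(\g.((f g) h)))) (\a.a))) u)
Alpha-equivalence: compare structure up to binder renaming.
Result: True

Answer: yes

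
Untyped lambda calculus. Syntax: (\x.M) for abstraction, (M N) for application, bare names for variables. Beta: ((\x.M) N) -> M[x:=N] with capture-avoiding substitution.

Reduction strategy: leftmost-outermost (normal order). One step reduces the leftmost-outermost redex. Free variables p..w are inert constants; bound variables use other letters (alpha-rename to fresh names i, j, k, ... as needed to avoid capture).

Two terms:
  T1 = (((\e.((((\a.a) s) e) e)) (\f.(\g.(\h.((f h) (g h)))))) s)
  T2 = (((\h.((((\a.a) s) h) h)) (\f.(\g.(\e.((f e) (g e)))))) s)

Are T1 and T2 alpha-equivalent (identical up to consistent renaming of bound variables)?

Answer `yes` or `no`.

Answer: yes

Derivation:
Term 1: (((\e.((((\a.a) s) e) e)) (\f.(\g.(\h.((f h) (g h)))))) s)
Term 2: (((\h.((((\a.a) s) h) h)) (\f.(\g.(\e.((f e) (g e)))))) s)
Alpha-equivalence: compare structure up to binder renaming.
Result: True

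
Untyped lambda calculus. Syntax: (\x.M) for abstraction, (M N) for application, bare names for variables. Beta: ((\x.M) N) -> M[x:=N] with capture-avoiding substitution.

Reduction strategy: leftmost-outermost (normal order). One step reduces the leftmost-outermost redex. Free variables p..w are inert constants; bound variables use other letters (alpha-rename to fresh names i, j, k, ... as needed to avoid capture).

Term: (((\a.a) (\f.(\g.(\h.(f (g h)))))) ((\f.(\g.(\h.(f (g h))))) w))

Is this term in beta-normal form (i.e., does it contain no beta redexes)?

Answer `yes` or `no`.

Term: (((\a.a) (\f.(\g.(\h.(f (g h)))))) ((\f.(\g.(\h.(f (g h))))) w))
Found 2 beta redex(es).

Answer: no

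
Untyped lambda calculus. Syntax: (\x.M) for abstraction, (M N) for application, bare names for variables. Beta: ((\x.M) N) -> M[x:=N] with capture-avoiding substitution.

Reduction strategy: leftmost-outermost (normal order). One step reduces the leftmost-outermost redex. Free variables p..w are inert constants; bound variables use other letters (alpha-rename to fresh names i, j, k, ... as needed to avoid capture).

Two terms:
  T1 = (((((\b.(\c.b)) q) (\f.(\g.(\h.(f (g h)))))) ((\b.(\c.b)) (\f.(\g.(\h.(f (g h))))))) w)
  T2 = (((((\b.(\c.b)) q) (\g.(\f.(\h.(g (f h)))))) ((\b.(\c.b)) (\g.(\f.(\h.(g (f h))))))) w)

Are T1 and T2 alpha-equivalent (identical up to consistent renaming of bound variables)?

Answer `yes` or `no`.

Answer: yes

Derivation:
Term 1: (((((\b.(\c.b)) q) (\f.(\g.(\h.(f (g h)))))) ((\b.(\c.b)) (\f.(\g.(\h.(f (g h))))))) w)
Term 2: (((((\b.(\c.b)) q) (\g.(\f.(\h.(g (f h)))))) ((\b.(\c.b)) (\g.(\f.(\h.(g (f h))))))) w)
Alpha-equivalence: compare structure up to binder renaming.
Result: True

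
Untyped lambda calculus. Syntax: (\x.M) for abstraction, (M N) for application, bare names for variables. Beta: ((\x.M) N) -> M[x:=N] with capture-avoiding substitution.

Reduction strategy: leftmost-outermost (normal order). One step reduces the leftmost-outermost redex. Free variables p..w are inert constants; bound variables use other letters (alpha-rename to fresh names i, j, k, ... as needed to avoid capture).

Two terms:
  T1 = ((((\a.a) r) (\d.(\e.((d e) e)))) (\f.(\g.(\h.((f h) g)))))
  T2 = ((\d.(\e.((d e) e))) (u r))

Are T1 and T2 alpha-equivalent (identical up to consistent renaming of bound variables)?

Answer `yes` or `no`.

Answer: no

Derivation:
Term 1: ((((\a.a) r) (\d.(\e.((d e) e)))) (\f.(\g.(\h.((f h) g)))))
Term 2: ((\d.(\e.((d e) e))) (u r))
Alpha-equivalence: compare structure up to binder renaming.
Result: False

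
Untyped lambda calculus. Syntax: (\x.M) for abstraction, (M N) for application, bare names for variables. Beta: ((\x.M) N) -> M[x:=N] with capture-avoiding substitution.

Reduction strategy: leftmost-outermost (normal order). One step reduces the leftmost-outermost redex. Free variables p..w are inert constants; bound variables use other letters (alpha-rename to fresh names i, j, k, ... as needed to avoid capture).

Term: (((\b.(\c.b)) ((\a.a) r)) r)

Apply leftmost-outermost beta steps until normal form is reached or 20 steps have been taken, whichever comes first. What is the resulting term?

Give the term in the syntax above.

Step 0: (((\b.(\c.b)) ((\a.a) r)) r)
Step 1: ((\c.((\a.a) r)) r)
Step 2: ((\a.a) r)
Step 3: r

Answer: r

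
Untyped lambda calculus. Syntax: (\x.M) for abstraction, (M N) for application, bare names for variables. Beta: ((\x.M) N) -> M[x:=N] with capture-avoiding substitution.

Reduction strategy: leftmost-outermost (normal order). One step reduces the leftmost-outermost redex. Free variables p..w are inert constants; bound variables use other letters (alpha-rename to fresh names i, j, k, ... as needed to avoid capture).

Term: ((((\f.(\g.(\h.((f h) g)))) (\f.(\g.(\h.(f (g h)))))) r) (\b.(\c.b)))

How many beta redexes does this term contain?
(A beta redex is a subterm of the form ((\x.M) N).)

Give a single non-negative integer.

Term: ((((\f.(\g.(\h.((f h) g)))) (\f.(\g.(\h.(f (g h)))))) r) (\b.(\c.b)))
  Redex: ((\f.(\g.(\h.((f h) g)))) (\f.(\g.(\h.(f (g h))))))
Total redexes: 1

Answer: 1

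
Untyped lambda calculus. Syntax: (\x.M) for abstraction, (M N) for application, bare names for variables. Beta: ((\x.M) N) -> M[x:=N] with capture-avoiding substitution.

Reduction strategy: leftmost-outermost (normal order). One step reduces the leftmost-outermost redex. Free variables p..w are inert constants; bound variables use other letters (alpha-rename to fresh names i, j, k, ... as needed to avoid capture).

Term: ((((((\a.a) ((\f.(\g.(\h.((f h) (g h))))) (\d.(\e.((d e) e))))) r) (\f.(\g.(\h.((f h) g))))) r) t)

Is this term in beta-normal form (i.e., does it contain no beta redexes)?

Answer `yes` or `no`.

Answer: no

Derivation:
Term: ((((((\a.a) ((\f.(\g.(\h.((f h) (g h))))) (\d.(\e.((d e) e))))) r) (\f.(\g.(\h.((f h) g))))) r) t)
Found 2 beta redex(es).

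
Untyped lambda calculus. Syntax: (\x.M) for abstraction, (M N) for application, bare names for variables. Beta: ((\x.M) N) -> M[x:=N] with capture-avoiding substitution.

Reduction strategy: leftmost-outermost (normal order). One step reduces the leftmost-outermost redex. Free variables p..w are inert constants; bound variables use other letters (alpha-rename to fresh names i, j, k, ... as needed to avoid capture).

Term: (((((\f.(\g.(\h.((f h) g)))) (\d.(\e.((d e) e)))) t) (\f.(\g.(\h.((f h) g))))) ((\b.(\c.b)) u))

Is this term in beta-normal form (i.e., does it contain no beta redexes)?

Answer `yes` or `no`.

Term: (((((\f.(\g.(\h.((f h) g)))) (\d.(\e.((d e) e)))) t) (\f.(\g.(\h.((f h) g))))) ((\b.(\c.b)) u))
Found 2 beta redex(es).

Answer: no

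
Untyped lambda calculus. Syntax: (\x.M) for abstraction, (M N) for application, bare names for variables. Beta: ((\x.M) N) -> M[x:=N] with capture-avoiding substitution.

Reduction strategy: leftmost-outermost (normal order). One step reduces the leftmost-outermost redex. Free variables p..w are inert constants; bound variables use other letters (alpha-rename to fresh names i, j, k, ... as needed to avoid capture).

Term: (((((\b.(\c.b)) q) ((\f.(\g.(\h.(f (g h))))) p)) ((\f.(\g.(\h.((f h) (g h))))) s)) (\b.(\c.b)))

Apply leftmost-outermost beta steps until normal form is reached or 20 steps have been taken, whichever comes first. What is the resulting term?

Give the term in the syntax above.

Step 0: (((((\b.(\c.b)) q) ((\f.(\g.(\h.(f (g h))))) p)) ((\f.(\g.(\h.((f h) (g h))))) s)) (\b.(\c.b)))
Step 1: ((((\c.q) ((\f.(\g.(\h.(f (g h))))) p)) ((\f.(\g.(\h.((f h) (g h))))) s)) (\b.(\c.b)))
Step 2: ((q ((\f.(\g.(\h.((f h) (g h))))) s)) (\b.(\c.b)))
Step 3: ((q (\g.(\h.((s h) (g h))))) (\b.(\c.b)))

Answer: ((q (\g.(\h.((s h) (g h))))) (\b.(\c.b)))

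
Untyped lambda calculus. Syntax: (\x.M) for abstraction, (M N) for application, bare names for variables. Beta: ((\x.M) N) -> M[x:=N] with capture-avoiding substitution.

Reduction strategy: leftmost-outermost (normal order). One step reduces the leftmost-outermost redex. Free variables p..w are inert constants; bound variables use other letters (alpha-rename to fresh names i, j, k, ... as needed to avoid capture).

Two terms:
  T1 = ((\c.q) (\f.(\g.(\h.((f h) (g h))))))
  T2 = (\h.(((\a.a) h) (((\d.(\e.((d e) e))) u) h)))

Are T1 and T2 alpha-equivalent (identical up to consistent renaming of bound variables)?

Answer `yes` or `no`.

Answer: no

Derivation:
Term 1: ((\c.q) (\f.(\g.(\h.((f h) (g h))))))
Term 2: (\h.(((\a.a) h) (((\d.(\e.((d e) e))) u) h)))
Alpha-equivalence: compare structure up to binder renaming.
Result: False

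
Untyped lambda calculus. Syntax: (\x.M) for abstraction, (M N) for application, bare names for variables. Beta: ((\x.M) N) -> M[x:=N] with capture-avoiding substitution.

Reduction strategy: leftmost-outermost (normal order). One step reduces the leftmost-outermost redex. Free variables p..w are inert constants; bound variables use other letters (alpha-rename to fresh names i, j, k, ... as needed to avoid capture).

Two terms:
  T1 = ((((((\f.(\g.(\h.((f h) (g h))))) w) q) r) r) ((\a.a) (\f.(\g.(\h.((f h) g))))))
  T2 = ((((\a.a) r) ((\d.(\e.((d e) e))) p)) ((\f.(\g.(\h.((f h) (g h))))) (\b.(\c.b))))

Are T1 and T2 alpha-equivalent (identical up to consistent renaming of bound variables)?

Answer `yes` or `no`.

Term 1: ((((((\f.(\g.(\h.((f h) (g h))))) w) q) r) r) ((\a.a) (\f.(\g.(\h.((f h) g))))))
Term 2: ((((\a.a) r) ((\d.(\e.((d e) e))) p)) ((\f.(\g.(\h.((f h) (g h))))) (\b.(\c.b))))
Alpha-equivalence: compare structure up to binder renaming.
Result: False

Answer: no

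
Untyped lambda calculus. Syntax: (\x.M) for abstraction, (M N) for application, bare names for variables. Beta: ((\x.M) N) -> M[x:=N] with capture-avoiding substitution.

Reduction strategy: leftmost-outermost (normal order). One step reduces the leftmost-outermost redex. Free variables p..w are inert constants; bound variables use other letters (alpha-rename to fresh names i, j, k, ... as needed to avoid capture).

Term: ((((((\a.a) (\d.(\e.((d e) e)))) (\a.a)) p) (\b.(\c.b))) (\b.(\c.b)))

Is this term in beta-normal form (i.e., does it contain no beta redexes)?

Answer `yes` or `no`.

Term: ((((((\a.a) (\d.(\e.((d e) e)))) (\a.a)) p) (\b.(\c.b))) (\b.(\c.b)))
Found 1 beta redex(es).

Answer: no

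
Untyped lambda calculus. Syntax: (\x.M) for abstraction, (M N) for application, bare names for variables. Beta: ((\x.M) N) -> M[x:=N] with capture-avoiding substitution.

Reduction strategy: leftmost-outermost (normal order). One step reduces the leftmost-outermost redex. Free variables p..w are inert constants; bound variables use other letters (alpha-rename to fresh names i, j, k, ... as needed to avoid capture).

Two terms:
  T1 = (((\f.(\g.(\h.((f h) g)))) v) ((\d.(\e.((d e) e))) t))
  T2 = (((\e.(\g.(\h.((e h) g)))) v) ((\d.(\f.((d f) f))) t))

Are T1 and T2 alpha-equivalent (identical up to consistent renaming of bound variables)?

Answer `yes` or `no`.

Term 1: (((\f.(\g.(\h.((f h) g)))) v) ((\d.(\e.((d e) e))) t))
Term 2: (((\e.(\g.(\h.((e h) g)))) v) ((\d.(\f.((d f) f))) t))
Alpha-equivalence: compare structure up to binder renaming.
Result: True

Answer: yes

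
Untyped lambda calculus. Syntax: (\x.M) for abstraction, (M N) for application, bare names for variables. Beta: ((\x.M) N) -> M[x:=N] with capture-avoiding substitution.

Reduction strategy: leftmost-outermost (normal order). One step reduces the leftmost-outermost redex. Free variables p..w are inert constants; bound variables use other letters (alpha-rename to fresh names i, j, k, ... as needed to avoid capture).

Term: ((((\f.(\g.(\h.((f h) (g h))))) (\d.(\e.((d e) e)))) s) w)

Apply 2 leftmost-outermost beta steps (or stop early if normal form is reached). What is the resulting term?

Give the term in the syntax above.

Answer: ((\h.(((\d.(\e.((d e) e))) h) (s h))) w)

Derivation:
Step 0: ((((\f.(\g.(\h.((f h) (g h))))) (\d.(\e.((d e) e)))) s) w)
Step 1: (((\g.(\h.(((\d.(\e.((d e) e))) h) (g h)))) s) w)
Step 2: ((\h.(((\d.(\e.((d e) e))) h) (s h))) w)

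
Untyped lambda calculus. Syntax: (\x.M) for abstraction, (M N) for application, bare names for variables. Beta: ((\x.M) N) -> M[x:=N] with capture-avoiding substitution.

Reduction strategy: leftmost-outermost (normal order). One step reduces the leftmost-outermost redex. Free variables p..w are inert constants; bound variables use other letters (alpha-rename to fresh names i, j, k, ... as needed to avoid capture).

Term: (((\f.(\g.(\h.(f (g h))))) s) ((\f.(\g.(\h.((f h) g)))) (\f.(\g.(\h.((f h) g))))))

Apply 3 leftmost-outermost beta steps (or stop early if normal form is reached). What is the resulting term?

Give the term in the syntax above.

Step 0: (((\f.(\g.(\h.(f (g h))))) s) ((\f.(\g.(\h.((f h) g)))) (\f.(\g.(\h.((f h) g))))))
Step 1: ((\g.(\h.(s (g h)))) ((\f.(\g.(\h.((f h) g)))) (\f.(\g.(\h.((f h) g))))))
Step 2: (\h.(s (((\f.(\g.(\h.((f h) g)))) (\f.(\g.(\h.((f h) g))))) h)))
Step 3: (\h.(s ((\g.(\h.(((\f.(\g.(\h.((f h) g)))) h) g))) h)))

Answer: (\h.(s ((\g.(\h.(((\f.(\g.(\h.((f h) g)))) h) g))) h)))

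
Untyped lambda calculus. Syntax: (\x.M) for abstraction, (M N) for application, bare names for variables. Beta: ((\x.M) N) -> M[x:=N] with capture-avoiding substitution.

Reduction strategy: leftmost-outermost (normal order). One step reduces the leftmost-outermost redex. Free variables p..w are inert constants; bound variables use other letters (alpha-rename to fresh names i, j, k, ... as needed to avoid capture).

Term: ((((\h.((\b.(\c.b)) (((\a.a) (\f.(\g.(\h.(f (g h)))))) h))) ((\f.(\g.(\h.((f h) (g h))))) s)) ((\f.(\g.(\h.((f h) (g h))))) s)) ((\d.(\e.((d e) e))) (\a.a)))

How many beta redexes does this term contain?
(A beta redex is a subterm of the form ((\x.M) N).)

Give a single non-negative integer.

Answer: 6

Derivation:
Term: ((((\h.((\b.(\c.b)) (((\a.a) (\f.(\g.(\h.(f (g h)))))) h))) ((\f.(\g.(\h.((f h) (g h))))) s)) ((\f.(\g.(\h.((f h) (g h))))) s)) ((\d.(\e.((d e) e))) (\a.a)))
  Redex: ((\h.((\b.(\c.b)) (((\a.a) (\f.(\g.(\h.(f (g h)))))) h))) ((\f.(\g.(\h.((f h) (g h))))) s))
  Redex: ((\b.(\c.b)) (((\a.a) (\f.(\g.(\h.(f (g h)))))) h))
  Redex: ((\a.a) (\f.(\g.(\h.(f (g h))))))
  Redex: ((\f.(\g.(\h.((f h) (g h))))) s)
  Redex: ((\f.(\g.(\h.((f h) (g h))))) s)
  Redex: ((\d.(\e.((d e) e))) (\a.a))
Total redexes: 6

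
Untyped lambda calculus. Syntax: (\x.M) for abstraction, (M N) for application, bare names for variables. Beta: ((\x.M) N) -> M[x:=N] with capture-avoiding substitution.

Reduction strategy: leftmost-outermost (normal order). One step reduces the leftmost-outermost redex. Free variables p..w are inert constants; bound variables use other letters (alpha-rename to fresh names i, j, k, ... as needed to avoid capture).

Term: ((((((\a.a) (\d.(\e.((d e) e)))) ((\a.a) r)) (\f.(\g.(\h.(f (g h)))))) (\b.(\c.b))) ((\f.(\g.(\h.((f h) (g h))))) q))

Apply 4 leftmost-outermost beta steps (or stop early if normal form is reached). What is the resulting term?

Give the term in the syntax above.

Step 0: ((((((\a.a) (\d.(\e.((d e) e)))) ((\a.a) r)) (\f.(\g.(\h.(f (g h)))))) (\b.(\c.b))) ((\f.(\g.(\h.((f h) (g h))))) q))
Step 1: (((((\d.(\e.((d e) e))) ((\a.a) r)) (\f.(\g.(\h.(f (g h)))))) (\b.(\c.b))) ((\f.(\g.(\h.((f h) (g h))))) q))
Step 2: ((((\e.((((\a.a) r) e) e)) (\f.(\g.(\h.(f (g h)))))) (\b.(\c.b))) ((\f.(\g.(\h.((f h) (g h))))) q))
Step 3: ((((((\a.a) r) (\f.(\g.(\h.(f (g h)))))) (\f.(\g.(\h.(f (g h)))))) (\b.(\c.b))) ((\f.(\g.(\h.((f h) (g h))))) q))
Step 4: ((((r (\f.(\g.(\h.(f (g h)))))) (\f.(\g.(\h.(f (g h)))))) (\b.(\c.b))) ((\f.(\g.(\h.((f h) (g h))))) q))

Answer: ((((r (\f.(\g.(\h.(f (g h)))))) (\f.(\g.(\h.(f (g h)))))) (\b.(\c.b))) ((\f.(\g.(\h.((f h) (g h))))) q))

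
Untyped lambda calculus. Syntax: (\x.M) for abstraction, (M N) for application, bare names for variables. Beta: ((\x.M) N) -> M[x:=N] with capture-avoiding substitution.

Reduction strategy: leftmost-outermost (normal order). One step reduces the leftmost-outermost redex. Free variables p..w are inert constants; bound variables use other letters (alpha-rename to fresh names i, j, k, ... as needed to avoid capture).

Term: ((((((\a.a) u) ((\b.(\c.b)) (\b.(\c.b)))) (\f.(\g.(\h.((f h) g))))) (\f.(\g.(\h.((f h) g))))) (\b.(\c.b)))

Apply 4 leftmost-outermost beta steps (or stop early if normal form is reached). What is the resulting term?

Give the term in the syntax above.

Answer: ((((u (\c.(\b.(\c.b)))) (\f.(\g.(\h.((f h) g))))) (\f.(\g.(\h.((f h) g))))) (\b.(\c.b)))

Derivation:
Step 0: ((((((\a.a) u) ((\b.(\c.b)) (\b.(\c.b)))) (\f.(\g.(\h.((f h) g))))) (\f.(\g.(\h.((f h) g))))) (\b.(\c.b)))
Step 1: ((((u ((\b.(\c.b)) (\b.(\c.b)))) (\f.(\g.(\h.((f h) g))))) (\f.(\g.(\h.((f h) g))))) (\b.(\c.b)))
Step 2: ((((u (\c.(\b.(\c.b)))) (\f.(\g.(\h.((f h) g))))) (\f.(\g.(\h.((f h) g))))) (\b.(\c.b)))
Step 3: (normal form reached)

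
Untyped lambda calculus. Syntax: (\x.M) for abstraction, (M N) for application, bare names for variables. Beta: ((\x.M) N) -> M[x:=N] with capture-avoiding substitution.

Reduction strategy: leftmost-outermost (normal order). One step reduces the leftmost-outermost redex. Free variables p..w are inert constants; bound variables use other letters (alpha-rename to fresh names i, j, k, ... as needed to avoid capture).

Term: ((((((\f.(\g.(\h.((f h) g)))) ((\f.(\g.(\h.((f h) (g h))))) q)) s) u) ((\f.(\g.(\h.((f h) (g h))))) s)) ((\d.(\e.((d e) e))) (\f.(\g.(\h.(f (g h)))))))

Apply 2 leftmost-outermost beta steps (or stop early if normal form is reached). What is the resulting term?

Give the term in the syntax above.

Answer: ((((\h.((((\f.(\g.(\h.((f h) (g h))))) q) h) s)) u) ((\f.(\g.(\h.((f h) (g h))))) s)) ((\d.(\e.((d e) e))) (\f.(\g.(\h.(f (g h)))))))

Derivation:
Step 0: ((((((\f.(\g.(\h.((f h) g)))) ((\f.(\g.(\h.((f h) (g h))))) q)) s) u) ((\f.(\g.(\h.((f h) (g h))))) s)) ((\d.(\e.((d e) e))) (\f.(\g.(\h.(f (g h)))))))
Step 1: (((((\g.(\h.((((\f.(\g.(\h.((f h) (g h))))) q) h) g))) s) u) ((\f.(\g.(\h.((f h) (g h))))) s)) ((\d.(\e.((d e) e))) (\f.(\g.(\h.(f (g h)))))))
Step 2: ((((\h.((((\f.(\g.(\h.((f h) (g h))))) q) h) s)) u) ((\f.(\g.(\h.((f h) (g h))))) s)) ((\d.(\e.((d e) e))) (\f.(\g.(\h.(f (g h)))))))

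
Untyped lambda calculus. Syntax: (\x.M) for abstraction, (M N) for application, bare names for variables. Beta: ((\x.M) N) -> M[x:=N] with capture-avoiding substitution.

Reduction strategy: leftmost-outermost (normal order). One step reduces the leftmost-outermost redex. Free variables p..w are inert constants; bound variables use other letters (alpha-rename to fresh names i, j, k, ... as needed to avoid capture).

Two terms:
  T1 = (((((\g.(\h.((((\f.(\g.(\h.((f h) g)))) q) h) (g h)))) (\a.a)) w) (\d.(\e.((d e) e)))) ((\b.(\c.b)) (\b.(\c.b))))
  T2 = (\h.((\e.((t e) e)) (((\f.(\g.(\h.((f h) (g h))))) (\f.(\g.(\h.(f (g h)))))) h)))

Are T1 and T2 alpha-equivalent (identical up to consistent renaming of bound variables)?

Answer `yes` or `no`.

Answer: no

Derivation:
Term 1: (((((\g.(\h.((((\f.(\g.(\h.((f h) g)))) q) h) (g h)))) (\a.a)) w) (\d.(\e.((d e) e)))) ((\b.(\c.b)) (\b.(\c.b))))
Term 2: (\h.((\e.((t e) e)) (((\f.(\g.(\h.((f h) (g h))))) (\f.(\g.(\h.(f (g h)))))) h)))
Alpha-equivalence: compare structure up to binder renaming.
Result: False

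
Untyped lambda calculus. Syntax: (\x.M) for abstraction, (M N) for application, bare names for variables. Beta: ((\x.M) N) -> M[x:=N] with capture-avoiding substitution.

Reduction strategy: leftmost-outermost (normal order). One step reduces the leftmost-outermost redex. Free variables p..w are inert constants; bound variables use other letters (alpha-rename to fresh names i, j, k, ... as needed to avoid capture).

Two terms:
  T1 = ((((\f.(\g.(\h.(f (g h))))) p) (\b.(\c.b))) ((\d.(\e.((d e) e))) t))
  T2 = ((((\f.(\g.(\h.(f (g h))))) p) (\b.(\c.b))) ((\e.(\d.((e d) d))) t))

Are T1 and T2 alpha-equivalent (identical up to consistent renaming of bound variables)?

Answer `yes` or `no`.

Answer: yes

Derivation:
Term 1: ((((\f.(\g.(\h.(f (g h))))) p) (\b.(\c.b))) ((\d.(\e.((d e) e))) t))
Term 2: ((((\f.(\g.(\h.(f (g h))))) p) (\b.(\c.b))) ((\e.(\d.((e d) d))) t))
Alpha-equivalence: compare structure up to binder renaming.
Result: True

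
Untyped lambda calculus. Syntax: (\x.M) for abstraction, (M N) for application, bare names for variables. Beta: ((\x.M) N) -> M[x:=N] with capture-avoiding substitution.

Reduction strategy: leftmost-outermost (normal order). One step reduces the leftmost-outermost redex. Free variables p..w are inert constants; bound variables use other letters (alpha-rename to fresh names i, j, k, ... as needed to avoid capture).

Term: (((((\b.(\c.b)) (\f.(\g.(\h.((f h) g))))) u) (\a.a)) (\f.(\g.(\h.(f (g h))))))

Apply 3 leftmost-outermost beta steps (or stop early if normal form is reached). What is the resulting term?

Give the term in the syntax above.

Answer: ((\g.(\h.(((\a.a) h) g))) (\f.(\g.(\h.(f (g h))))))

Derivation:
Step 0: (((((\b.(\c.b)) (\f.(\g.(\h.((f h) g))))) u) (\a.a)) (\f.(\g.(\h.(f (g h))))))
Step 1: ((((\c.(\f.(\g.(\h.((f h) g))))) u) (\a.a)) (\f.(\g.(\h.(f (g h))))))
Step 2: (((\f.(\g.(\h.((f h) g)))) (\a.a)) (\f.(\g.(\h.(f (g h))))))
Step 3: ((\g.(\h.(((\a.a) h) g))) (\f.(\g.(\h.(f (g h))))))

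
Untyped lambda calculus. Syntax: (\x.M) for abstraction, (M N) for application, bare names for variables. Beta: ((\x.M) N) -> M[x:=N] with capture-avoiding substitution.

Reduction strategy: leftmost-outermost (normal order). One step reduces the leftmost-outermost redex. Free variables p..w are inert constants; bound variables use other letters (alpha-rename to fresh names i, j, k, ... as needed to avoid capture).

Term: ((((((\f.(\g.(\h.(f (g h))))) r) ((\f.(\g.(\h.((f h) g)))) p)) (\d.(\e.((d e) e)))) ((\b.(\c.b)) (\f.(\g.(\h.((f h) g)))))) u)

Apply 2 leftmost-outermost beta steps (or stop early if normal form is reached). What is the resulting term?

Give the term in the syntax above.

Answer: ((((\h.(r (((\f.(\g.(\h.((f h) g)))) p) h))) (\d.(\e.((d e) e)))) ((\b.(\c.b)) (\f.(\g.(\h.((f h) g)))))) u)

Derivation:
Step 0: ((((((\f.(\g.(\h.(f (g h))))) r) ((\f.(\g.(\h.((f h) g)))) p)) (\d.(\e.((d e) e)))) ((\b.(\c.b)) (\f.(\g.(\h.((f h) g)))))) u)
Step 1: (((((\g.(\h.(r (g h)))) ((\f.(\g.(\h.((f h) g)))) p)) (\d.(\e.((d e) e)))) ((\b.(\c.b)) (\f.(\g.(\h.((f h) g)))))) u)
Step 2: ((((\h.(r (((\f.(\g.(\h.((f h) g)))) p) h))) (\d.(\e.((d e) e)))) ((\b.(\c.b)) (\f.(\g.(\h.((f h) g)))))) u)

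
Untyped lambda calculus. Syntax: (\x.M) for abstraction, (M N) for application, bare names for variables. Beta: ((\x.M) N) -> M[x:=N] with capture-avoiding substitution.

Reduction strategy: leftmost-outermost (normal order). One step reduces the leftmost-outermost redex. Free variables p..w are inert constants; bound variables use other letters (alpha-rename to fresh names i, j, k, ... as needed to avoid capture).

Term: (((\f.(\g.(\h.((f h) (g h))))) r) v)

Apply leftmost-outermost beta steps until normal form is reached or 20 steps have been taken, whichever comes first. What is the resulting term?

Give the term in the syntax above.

Step 0: (((\f.(\g.(\h.((f h) (g h))))) r) v)
Step 1: ((\g.(\h.((r h) (g h)))) v)
Step 2: (\h.((r h) (v h)))

Answer: (\h.((r h) (v h)))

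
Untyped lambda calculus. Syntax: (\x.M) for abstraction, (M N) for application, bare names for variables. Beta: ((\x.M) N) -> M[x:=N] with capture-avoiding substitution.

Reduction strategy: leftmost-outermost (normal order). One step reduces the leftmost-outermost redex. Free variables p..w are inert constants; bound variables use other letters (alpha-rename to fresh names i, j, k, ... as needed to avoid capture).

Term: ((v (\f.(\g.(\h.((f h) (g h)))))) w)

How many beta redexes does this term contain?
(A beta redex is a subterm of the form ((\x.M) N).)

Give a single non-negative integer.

Term: ((v (\f.(\g.(\h.((f h) (g h)))))) w)
  (no redexes)
Total redexes: 0

Answer: 0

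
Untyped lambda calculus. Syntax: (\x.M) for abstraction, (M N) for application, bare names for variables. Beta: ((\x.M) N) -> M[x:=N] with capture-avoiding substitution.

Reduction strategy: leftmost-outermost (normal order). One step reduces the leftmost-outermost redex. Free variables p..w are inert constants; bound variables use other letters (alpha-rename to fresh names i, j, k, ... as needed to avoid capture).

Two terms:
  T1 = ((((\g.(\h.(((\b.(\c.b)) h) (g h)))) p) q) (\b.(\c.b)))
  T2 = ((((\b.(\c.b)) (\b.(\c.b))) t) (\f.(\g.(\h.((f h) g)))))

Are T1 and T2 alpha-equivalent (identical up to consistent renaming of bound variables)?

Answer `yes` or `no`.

Answer: no

Derivation:
Term 1: ((((\g.(\h.(((\b.(\c.b)) h) (g h)))) p) q) (\b.(\c.b)))
Term 2: ((((\b.(\c.b)) (\b.(\c.b))) t) (\f.(\g.(\h.((f h) g)))))
Alpha-equivalence: compare structure up to binder renaming.
Result: False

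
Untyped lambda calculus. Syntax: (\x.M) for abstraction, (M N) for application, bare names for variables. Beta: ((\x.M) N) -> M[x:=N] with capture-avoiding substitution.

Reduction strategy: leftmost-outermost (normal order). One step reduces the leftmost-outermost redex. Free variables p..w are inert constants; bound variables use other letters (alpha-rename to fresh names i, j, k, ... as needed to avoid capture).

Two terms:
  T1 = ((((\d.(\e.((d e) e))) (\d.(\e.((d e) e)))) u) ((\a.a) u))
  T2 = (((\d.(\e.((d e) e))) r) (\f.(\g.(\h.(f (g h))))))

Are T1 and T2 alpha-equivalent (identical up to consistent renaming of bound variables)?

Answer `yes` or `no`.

Answer: no

Derivation:
Term 1: ((((\d.(\e.((d e) e))) (\d.(\e.((d e) e)))) u) ((\a.a) u))
Term 2: (((\d.(\e.((d e) e))) r) (\f.(\g.(\h.(f (g h))))))
Alpha-equivalence: compare structure up to binder renaming.
Result: False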